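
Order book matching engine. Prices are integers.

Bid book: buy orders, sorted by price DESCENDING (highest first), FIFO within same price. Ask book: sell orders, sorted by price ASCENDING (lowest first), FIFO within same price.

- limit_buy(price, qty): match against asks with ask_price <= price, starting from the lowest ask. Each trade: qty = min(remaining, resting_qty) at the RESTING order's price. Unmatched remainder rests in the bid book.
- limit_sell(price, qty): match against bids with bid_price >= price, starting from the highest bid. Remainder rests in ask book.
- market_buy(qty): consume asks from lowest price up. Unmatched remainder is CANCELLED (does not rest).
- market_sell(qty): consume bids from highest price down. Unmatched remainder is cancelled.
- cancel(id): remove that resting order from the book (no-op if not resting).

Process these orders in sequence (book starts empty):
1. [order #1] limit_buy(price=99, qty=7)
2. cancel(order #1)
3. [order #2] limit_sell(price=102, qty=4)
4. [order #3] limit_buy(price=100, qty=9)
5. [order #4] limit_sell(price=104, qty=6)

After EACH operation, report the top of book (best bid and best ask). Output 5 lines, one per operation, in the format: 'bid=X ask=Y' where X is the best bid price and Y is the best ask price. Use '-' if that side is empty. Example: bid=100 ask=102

After op 1 [order #1] limit_buy(price=99, qty=7): fills=none; bids=[#1:7@99] asks=[-]
After op 2 cancel(order #1): fills=none; bids=[-] asks=[-]
After op 3 [order #2] limit_sell(price=102, qty=4): fills=none; bids=[-] asks=[#2:4@102]
After op 4 [order #3] limit_buy(price=100, qty=9): fills=none; bids=[#3:9@100] asks=[#2:4@102]
After op 5 [order #4] limit_sell(price=104, qty=6): fills=none; bids=[#3:9@100] asks=[#2:4@102 #4:6@104]

Answer: bid=99 ask=-
bid=- ask=-
bid=- ask=102
bid=100 ask=102
bid=100 ask=102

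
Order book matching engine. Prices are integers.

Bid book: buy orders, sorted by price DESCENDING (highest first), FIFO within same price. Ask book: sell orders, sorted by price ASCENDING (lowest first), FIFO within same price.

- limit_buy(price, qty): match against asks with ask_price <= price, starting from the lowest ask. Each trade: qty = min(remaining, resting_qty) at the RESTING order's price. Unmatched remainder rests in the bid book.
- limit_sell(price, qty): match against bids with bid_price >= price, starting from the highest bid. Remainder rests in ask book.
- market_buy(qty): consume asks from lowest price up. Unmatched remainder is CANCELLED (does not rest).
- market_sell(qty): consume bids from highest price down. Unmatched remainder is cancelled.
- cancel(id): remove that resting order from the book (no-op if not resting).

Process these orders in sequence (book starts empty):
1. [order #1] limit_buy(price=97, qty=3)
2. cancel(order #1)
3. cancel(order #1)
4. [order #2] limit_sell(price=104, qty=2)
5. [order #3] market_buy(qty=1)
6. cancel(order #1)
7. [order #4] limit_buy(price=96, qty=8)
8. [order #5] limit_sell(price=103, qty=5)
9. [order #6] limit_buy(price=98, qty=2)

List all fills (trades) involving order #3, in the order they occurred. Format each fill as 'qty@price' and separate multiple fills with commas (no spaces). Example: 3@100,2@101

Answer: 1@104

Derivation:
After op 1 [order #1] limit_buy(price=97, qty=3): fills=none; bids=[#1:3@97] asks=[-]
After op 2 cancel(order #1): fills=none; bids=[-] asks=[-]
After op 3 cancel(order #1): fills=none; bids=[-] asks=[-]
After op 4 [order #2] limit_sell(price=104, qty=2): fills=none; bids=[-] asks=[#2:2@104]
After op 5 [order #3] market_buy(qty=1): fills=#3x#2:1@104; bids=[-] asks=[#2:1@104]
After op 6 cancel(order #1): fills=none; bids=[-] asks=[#2:1@104]
After op 7 [order #4] limit_buy(price=96, qty=8): fills=none; bids=[#4:8@96] asks=[#2:1@104]
After op 8 [order #5] limit_sell(price=103, qty=5): fills=none; bids=[#4:8@96] asks=[#5:5@103 #2:1@104]
After op 9 [order #6] limit_buy(price=98, qty=2): fills=none; bids=[#6:2@98 #4:8@96] asks=[#5:5@103 #2:1@104]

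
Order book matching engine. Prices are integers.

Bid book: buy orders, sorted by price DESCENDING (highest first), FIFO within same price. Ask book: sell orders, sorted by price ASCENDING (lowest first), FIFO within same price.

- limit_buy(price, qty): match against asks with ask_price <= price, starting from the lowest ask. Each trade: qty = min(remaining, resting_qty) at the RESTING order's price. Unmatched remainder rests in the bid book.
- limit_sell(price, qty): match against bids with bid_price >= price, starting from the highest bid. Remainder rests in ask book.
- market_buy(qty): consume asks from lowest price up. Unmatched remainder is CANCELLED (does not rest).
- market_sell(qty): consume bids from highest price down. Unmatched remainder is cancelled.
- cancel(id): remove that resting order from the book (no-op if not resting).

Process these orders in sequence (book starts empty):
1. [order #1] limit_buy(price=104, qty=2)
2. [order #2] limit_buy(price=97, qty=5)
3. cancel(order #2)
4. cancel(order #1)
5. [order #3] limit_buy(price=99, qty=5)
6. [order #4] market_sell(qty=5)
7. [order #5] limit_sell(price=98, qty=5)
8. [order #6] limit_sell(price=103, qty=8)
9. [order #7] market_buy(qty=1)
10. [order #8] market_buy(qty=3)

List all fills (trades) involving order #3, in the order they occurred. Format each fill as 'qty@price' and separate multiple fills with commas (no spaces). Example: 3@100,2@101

Answer: 5@99

Derivation:
After op 1 [order #1] limit_buy(price=104, qty=2): fills=none; bids=[#1:2@104] asks=[-]
After op 2 [order #2] limit_buy(price=97, qty=5): fills=none; bids=[#1:2@104 #2:5@97] asks=[-]
After op 3 cancel(order #2): fills=none; bids=[#1:2@104] asks=[-]
After op 4 cancel(order #1): fills=none; bids=[-] asks=[-]
After op 5 [order #3] limit_buy(price=99, qty=5): fills=none; bids=[#3:5@99] asks=[-]
After op 6 [order #4] market_sell(qty=5): fills=#3x#4:5@99; bids=[-] asks=[-]
After op 7 [order #5] limit_sell(price=98, qty=5): fills=none; bids=[-] asks=[#5:5@98]
After op 8 [order #6] limit_sell(price=103, qty=8): fills=none; bids=[-] asks=[#5:5@98 #6:8@103]
After op 9 [order #7] market_buy(qty=1): fills=#7x#5:1@98; bids=[-] asks=[#5:4@98 #6:8@103]
After op 10 [order #8] market_buy(qty=3): fills=#8x#5:3@98; bids=[-] asks=[#5:1@98 #6:8@103]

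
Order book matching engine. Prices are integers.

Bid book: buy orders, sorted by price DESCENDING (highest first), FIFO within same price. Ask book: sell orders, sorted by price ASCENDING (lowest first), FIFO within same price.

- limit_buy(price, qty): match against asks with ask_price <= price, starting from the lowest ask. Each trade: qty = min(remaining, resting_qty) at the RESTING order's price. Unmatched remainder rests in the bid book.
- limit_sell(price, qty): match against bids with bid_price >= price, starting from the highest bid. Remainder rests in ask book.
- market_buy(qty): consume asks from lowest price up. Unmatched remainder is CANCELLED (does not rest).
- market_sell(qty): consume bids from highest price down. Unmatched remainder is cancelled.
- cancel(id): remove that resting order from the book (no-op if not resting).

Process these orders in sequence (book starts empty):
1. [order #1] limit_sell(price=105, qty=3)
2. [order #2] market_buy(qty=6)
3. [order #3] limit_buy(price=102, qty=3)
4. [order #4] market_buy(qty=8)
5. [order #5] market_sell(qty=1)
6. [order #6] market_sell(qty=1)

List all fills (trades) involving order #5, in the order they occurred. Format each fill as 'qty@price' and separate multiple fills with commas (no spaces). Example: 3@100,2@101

Answer: 1@102

Derivation:
After op 1 [order #1] limit_sell(price=105, qty=3): fills=none; bids=[-] asks=[#1:3@105]
After op 2 [order #2] market_buy(qty=6): fills=#2x#1:3@105; bids=[-] asks=[-]
After op 3 [order #3] limit_buy(price=102, qty=3): fills=none; bids=[#3:3@102] asks=[-]
After op 4 [order #4] market_buy(qty=8): fills=none; bids=[#3:3@102] asks=[-]
After op 5 [order #5] market_sell(qty=1): fills=#3x#5:1@102; bids=[#3:2@102] asks=[-]
After op 6 [order #6] market_sell(qty=1): fills=#3x#6:1@102; bids=[#3:1@102] asks=[-]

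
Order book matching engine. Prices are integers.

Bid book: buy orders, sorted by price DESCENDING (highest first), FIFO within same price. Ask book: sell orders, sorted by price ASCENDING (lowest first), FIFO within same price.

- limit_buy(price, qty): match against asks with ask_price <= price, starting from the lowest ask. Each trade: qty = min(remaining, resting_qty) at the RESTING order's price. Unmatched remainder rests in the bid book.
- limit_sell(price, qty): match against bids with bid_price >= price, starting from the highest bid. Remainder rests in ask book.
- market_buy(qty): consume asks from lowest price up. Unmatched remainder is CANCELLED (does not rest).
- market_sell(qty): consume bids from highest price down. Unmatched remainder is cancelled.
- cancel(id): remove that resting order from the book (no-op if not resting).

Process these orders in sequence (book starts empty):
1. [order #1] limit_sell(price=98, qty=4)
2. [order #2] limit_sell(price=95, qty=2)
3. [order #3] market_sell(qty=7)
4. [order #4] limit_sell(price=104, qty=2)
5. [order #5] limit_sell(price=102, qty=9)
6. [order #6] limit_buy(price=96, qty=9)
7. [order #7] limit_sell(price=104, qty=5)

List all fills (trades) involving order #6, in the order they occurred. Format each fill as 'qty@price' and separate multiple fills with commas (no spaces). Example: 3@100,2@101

Answer: 2@95

Derivation:
After op 1 [order #1] limit_sell(price=98, qty=4): fills=none; bids=[-] asks=[#1:4@98]
After op 2 [order #2] limit_sell(price=95, qty=2): fills=none; bids=[-] asks=[#2:2@95 #1:4@98]
After op 3 [order #3] market_sell(qty=7): fills=none; bids=[-] asks=[#2:2@95 #1:4@98]
After op 4 [order #4] limit_sell(price=104, qty=2): fills=none; bids=[-] asks=[#2:2@95 #1:4@98 #4:2@104]
After op 5 [order #5] limit_sell(price=102, qty=9): fills=none; bids=[-] asks=[#2:2@95 #1:4@98 #5:9@102 #4:2@104]
After op 6 [order #6] limit_buy(price=96, qty=9): fills=#6x#2:2@95; bids=[#6:7@96] asks=[#1:4@98 #5:9@102 #4:2@104]
After op 7 [order #7] limit_sell(price=104, qty=5): fills=none; bids=[#6:7@96] asks=[#1:4@98 #5:9@102 #4:2@104 #7:5@104]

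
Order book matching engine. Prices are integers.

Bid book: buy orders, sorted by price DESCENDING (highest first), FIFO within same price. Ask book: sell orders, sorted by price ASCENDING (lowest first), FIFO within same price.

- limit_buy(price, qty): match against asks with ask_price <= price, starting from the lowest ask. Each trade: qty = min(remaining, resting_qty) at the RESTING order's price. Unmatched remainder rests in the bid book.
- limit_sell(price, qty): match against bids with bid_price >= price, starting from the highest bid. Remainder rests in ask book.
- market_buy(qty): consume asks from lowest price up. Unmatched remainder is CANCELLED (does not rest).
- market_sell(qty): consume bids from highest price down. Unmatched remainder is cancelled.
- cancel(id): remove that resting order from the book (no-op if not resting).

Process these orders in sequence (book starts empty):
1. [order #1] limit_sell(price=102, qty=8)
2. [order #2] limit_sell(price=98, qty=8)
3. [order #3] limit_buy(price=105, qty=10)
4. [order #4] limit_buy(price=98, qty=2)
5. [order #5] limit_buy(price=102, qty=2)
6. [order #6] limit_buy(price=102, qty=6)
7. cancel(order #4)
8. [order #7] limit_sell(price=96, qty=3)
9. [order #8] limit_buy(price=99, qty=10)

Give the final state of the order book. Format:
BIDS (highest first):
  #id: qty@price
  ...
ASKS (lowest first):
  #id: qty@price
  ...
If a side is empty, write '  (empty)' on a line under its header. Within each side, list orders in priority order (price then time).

Answer: BIDS (highest first):
  #8: 9@99
ASKS (lowest first):
  (empty)

Derivation:
After op 1 [order #1] limit_sell(price=102, qty=8): fills=none; bids=[-] asks=[#1:8@102]
After op 2 [order #2] limit_sell(price=98, qty=8): fills=none; bids=[-] asks=[#2:8@98 #1:8@102]
After op 3 [order #3] limit_buy(price=105, qty=10): fills=#3x#2:8@98 #3x#1:2@102; bids=[-] asks=[#1:6@102]
After op 4 [order #4] limit_buy(price=98, qty=2): fills=none; bids=[#4:2@98] asks=[#1:6@102]
After op 5 [order #5] limit_buy(price=102, qty=2): fills=#5x#1:2@102; bids=[#4:2@98] asks=[#1:4@102]
After op 6 [order #6] limit_buy(price=102, qty=6): fills=#6x#1:4@102; bids=[#6:2@102 #4:2@98] asks=[-]
After op 7 cancel(order #4): fills=none; bids=[#6:2@102] asks=[-]
After op 8 [order #7] limit_sell(price=96, qty=3): fills=#6x#7:2@102; bids=[-] asks=[#7:1@96]
After op 9 [order #8] limit_buy(price=99, qty=10): fills=#8x#7:1@96; bids=[#8:9@99] asks=[-]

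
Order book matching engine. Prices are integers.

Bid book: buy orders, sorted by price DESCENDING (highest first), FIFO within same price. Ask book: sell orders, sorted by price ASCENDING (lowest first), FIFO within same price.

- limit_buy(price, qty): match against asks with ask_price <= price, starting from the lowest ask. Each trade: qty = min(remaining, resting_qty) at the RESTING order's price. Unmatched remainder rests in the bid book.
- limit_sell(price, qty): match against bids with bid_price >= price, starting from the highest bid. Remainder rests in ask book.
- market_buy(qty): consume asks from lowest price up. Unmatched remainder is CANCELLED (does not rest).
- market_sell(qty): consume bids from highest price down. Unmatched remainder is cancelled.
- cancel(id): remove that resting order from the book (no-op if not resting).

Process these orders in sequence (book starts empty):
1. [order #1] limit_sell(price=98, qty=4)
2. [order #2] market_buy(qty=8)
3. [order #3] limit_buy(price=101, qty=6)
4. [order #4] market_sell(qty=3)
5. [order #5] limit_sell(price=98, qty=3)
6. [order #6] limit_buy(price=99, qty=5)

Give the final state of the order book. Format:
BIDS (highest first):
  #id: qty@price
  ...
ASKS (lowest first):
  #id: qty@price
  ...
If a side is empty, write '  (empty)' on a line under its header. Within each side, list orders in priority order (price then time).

After op 1 [order #1] limit_sell(price=98, qty=4): fills=none; bids=[-] asks=[#1:4@98]
After op 2 [order #2] market_buy(qty=8): fills=#2x#1:4@98; bids=[-] asks=[-]
After op 3 [order #3] limit_buy(price=101, qty=6): fills=none; bids=[#3:6@101] asks=[-]
After op 4 [order #4] market_sell(qty=3): fills=#3x#4:3@101; bids=[#3:3@101] asks=[-]
After op 5 [order #5] limit_sell(price=98, qty=3): fills=#3x#5:3@101; bids=[-] asks=[-]
After op 6 [order #6] limit_buy(price=99, qty=5): fills=none; bids=[#6:5@99] asks=[-]

Answer: BIDS (highest first):
  #6: 5@99
ASKS (lowest first):
  (empty)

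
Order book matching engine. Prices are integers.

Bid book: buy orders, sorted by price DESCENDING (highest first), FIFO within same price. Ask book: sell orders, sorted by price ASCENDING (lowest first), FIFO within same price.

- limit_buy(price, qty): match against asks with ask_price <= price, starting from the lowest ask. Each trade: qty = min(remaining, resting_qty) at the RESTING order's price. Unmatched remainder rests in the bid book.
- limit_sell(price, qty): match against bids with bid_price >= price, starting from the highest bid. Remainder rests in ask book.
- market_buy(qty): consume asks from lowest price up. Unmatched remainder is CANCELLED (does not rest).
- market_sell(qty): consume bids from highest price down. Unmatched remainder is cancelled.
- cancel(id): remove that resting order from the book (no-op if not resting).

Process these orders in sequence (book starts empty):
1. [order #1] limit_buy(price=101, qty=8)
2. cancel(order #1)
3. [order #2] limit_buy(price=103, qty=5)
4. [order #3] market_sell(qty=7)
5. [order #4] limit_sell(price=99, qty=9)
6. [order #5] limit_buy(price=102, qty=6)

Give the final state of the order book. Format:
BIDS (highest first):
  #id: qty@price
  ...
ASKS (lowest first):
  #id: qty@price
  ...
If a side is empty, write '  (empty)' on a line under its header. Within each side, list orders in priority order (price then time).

After op 1 [order #1] limit_buy(price=101, qty=8): fills=none; bids=[#1:8@101] asks=[-]
After op 2 cancel(order #1): fills=none; bids=[-] asks=[-]
After op 3 [order #2] limit_buy(price=103, qty=5): fills=none; bids=[#2:5@103] asks=[-]
After op 4 [order #3] market_sell(qty=7): fills=#2x#3:5@103; bids=[-] asks=[-]
After op 5 [order #4] limit_sell(price=99, qty=9): fills=none; bids=[-] asks=[#4:9@99]
After op 6 [order #5] limit_buy(price=102, qty=6): fills=#5x#4:6@99; bids=[-] asks=[#4:3@99]

Answer: BIDS (highest first):
  (empty)
ASKS (lowest first):
  #4: 3@99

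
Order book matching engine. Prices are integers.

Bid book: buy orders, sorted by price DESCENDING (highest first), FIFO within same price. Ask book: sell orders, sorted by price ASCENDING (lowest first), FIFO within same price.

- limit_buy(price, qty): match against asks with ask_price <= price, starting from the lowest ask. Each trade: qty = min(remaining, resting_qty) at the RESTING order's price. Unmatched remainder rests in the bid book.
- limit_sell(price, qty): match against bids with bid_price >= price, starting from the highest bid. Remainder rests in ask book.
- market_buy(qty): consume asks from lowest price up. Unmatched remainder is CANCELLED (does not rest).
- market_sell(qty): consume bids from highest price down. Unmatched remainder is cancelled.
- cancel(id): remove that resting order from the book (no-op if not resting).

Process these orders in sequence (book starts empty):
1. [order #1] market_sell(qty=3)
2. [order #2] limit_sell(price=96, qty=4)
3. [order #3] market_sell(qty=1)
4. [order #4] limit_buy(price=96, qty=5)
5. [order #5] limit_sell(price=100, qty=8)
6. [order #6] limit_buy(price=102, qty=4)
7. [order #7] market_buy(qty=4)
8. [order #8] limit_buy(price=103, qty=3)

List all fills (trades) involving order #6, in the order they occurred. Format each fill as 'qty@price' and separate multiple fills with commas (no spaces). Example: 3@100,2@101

After op 1 [order #1] market_sell(qty=3): fills=none; bids=[-] asks=[-]
After op 2 [order #2] limit_sell(price=96, qty=4): fills=none; bids=[-] asks=[#2:4@96]
After op 3 [order #3] market_sell(qty=1): fills=none; bids=[-] asks=[#2:4@96]
After op 4 [order #4] limit_buy(price=96, qty=5): fills=#4x#2:4@96; bids=[#4:1@96] asks=[-]
After op 5 [order #5] limit_sell(price=100, qty=8): fills=none; bids=[#4:1@96] asks=[#5:8@100]
After op 6 [order #6] limit_buy(price=102, qty=4): fills=#6x#5:4@100; bids=[#4:1@96] asks=[#5:4@100]
After op 7 [order #7] market_buy(qty=4): fills=#7x#5:4@100; bids=[#4:1@96] asks=[-]
After op 8 [order #8] limit_buy(price=103, qty=3): fills=none; bids=[#8:3@103 #4:1@96] asks=[-]

Answer: 4@100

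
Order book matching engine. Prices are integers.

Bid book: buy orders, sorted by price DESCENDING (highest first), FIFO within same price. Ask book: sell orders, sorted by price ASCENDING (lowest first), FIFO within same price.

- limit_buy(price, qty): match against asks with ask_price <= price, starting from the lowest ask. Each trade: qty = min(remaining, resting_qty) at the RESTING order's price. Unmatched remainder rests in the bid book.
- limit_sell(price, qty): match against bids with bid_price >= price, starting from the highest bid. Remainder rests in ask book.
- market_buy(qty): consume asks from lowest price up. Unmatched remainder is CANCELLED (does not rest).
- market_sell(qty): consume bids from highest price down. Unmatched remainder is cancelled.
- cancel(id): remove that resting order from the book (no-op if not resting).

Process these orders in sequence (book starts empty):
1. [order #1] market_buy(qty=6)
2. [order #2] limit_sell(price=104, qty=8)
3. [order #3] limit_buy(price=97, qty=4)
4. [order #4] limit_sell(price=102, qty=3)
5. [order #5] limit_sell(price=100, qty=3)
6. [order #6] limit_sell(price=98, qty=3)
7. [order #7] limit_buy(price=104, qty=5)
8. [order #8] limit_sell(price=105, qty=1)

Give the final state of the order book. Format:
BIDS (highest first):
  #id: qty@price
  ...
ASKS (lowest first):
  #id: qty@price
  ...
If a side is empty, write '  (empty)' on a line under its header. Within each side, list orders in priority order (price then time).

Answer: BIDS (highest first):
  #3: 4@97
ASKS (lowest first):
  #5: 1@100
  #4: 3@102
  #2: 8@104
  #8: 1@105

Derivation:
After op 1 [order #1] market_buy(qty=6): fills=none; bids=[-] asks=[-]
After op 2 [order #2] limit_sell(price=104, qty=8): fills=none; bids=[-] asks=[#2:8@104]
After op 3 [order #3] limit_buy(price=97, qty=4): fills=none; bids=[#3:4@97] asks=[#2:8@104]
After op 4 [order #4] limit_sell(price=102, qty=3): fills=none; bids=[#3:4@97] asks=[#4:3@102 #2:8@104]
After op 5 [order #5] limit_sell(price=100, qty=3): fills=none; bids=[#3:4@97] asks=[#5:3@100 #4:3@102 #2:8@104]
After op 6 [order #6] limit_sell(price=98, qty=3): fills=none; bids=[#3:4@97] asks=[#6:3@98 #5:3@100 #4:3@102 #2:8@104]
After op 7 [order #7] limit_buy(price=104, qty=5): fills=#7x#6:3@98 #7x#5:2@100; bids=[#3:4@97] asks=[#5:1@100 #4:3@102 #2:8@104]
After op 8 [order #8] limit_sell(price=105, qty=1): fills=none; bids=[#3:4@97] asks=[#5:1@100 #4:3@102 #2:8@104 #8:1@105]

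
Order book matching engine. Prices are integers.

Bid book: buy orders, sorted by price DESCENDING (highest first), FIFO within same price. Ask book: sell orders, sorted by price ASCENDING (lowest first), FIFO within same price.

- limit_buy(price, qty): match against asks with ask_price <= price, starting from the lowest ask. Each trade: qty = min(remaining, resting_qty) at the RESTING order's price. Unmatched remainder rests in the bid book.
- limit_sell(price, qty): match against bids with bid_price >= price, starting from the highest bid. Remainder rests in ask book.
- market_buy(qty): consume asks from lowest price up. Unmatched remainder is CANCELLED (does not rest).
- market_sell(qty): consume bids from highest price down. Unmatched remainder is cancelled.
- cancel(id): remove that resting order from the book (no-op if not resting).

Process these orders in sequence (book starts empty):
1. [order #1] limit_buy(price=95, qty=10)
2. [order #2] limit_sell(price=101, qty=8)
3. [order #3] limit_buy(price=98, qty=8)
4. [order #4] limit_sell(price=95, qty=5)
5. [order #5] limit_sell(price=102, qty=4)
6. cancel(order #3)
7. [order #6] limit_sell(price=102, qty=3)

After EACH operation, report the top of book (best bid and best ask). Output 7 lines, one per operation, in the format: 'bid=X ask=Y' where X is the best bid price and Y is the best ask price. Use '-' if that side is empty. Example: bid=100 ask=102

After op 1 [order #1] limit_buy(price=95, qty=10): fills=none; bids=[#1:10@95] asks=[-]
After op 2 [order #2] limit_sell(price=101, qty=8): fills=none; bids=[#1:10@95] asks=[#2:8@101]
After op 3 [order #3] limit_buy(price=98, qty=8): fills=none; bids=[#3:8@98 #1:10@95] asks=[#2:8@101]
After op 4 [order #4] limit_sell(price=95, qty=5): fills=#3x#4:5@98; bids=[#3:3@98 #1:10@95] asks=[#2:8@101]
After op 5 [order #5] limit_sell(price=102, qty=4): fills=none; bids=[#3:3@98 #1:10@95] asks=[#2:8@101 #5:4@102]
After op 6 cancel(order #3): fills=none; bids=[#1:10@95] asks=[#2:8@101 #5:4@102]
After op 7 [order #6] limit_sell(price=102, qty=3): fills=none; bids=[#1:10@95] asks=[#2:8@101 #5:4@102 #6:3@102]

Answer: bid=95 ask=-
bid=95 ask=101
bid=98 ask=101
bid=98 ask=101
bid=98 ask=101
bid=95 ask=101
bid=95 ask=101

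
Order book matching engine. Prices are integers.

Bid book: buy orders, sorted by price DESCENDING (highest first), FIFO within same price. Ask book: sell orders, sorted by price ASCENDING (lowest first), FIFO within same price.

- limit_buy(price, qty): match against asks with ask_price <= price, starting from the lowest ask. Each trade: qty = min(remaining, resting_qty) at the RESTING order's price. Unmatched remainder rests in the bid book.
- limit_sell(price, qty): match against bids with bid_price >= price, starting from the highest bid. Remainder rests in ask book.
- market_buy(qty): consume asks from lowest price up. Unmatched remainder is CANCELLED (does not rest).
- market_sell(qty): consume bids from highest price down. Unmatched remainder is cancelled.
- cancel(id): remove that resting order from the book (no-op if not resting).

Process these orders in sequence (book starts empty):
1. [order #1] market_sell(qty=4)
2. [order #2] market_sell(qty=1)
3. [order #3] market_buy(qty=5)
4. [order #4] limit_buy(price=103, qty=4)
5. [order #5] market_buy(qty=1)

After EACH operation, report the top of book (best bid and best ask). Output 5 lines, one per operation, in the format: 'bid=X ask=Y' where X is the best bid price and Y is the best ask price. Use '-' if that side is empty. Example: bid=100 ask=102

After op 1 [order #1] market_sell(qty=4): fills=none; bids=[-] asks=[-]
After op 2 [order #2] market_sell(qty=1): fills=none; bids=[-] asks=[-]
After op 3 [order #3] market_buy(qty=5): fills=none; bids=[-] asks=[-]
After op 4 [order #4] limit_buy(price=103, qty=4): fills=none; bids=[#4:4@103] asks=[-]
After op 5 [order #5] market_buy(qty=1): fills=none; bids=[#4:4@103] asks=[-]

Answer: bid=- ask=-
bid=- ask=-
bid=- ask=-
bid=103 ask=-
bid=103 ask=-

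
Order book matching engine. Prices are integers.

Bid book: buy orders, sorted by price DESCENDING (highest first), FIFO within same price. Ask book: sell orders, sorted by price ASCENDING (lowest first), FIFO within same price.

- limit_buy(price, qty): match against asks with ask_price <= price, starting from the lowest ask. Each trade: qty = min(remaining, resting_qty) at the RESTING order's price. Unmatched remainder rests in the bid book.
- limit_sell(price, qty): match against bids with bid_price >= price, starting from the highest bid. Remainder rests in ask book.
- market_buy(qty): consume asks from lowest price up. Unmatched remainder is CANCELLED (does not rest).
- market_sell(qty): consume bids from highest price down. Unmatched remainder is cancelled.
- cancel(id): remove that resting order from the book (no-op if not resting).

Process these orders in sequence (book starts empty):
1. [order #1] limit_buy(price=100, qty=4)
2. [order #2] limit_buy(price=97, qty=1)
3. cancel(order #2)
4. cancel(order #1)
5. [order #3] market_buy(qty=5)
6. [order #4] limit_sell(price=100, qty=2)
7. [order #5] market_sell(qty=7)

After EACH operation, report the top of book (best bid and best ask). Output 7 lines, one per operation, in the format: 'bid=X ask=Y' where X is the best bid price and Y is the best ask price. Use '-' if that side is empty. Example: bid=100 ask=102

Answer: bid=100 ask=-
bid=100 ask=-
bid=100 ask=-
bid=- ask=-
bid=- ask=-
bid=- ask=100
bid=- ask=100

Derivation:
After op 1 [order #1] limit_buy(price=100, qty=4): fills=none; bids=[#1:4@100] asks=[-]
After op 2 [order #2] limit_buy(price=97, qty=1): fills=none; bids=[#1:4@100 #2:1@97] asks=[-]
After op 3 cancel(order #2): fills=none; bids=[#1:4@100] asks=[-]
After op 4 cancel(order #1): fills=none; bids=[-] asks=[-]
After op 5 [order #3] market_buy(qty=5): fills=none; bids=[-] asks=[-]
After op 6 [order #4] limit_sell(price=100, qty=2): fills=none; bids=[-] asks=[#4:2@100]
After op 7 [order #5] market_sell(qty=7): fills=none; bids=[-] asks=[#4:2@100]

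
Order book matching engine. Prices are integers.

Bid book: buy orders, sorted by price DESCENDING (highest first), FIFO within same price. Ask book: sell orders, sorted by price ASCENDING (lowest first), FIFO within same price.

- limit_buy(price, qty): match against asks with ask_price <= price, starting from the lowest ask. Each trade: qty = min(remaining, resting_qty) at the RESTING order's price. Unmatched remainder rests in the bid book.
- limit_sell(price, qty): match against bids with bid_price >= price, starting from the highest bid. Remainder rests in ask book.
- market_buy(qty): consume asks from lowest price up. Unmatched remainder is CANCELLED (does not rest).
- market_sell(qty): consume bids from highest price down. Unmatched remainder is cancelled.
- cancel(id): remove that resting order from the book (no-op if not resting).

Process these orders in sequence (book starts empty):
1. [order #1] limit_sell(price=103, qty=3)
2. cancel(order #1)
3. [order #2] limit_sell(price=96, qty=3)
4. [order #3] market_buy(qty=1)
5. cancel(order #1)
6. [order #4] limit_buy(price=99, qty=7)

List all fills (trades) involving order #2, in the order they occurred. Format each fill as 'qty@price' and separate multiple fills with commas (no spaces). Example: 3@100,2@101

After op 1 [order #1] limit_sell(price=103, qty=3): fills=none; bids=[-] asks=[#1:3@103]
After op 2 cancel(order #1): fills=none; bids=[-] asks=[-]
After op 3 [order #2] limit_sell(price=96, qty=3): fills=none; bids=[-] asks=[#2:3@96]
After op 4 [order #3] market_buy(qty=1): fills=#3x#2:1@96; bids=[-] asks=[#2:2@96]
After op 5 cancel(order #1): fills=none; bids=[-] asks=[#2:2@96]
After op 6 [order #4] limit_buy(price=99, qty=7): fills=#4x#2:2@96; bids=[#4:5@99] asks=[-]

Answer: 1@96,2@96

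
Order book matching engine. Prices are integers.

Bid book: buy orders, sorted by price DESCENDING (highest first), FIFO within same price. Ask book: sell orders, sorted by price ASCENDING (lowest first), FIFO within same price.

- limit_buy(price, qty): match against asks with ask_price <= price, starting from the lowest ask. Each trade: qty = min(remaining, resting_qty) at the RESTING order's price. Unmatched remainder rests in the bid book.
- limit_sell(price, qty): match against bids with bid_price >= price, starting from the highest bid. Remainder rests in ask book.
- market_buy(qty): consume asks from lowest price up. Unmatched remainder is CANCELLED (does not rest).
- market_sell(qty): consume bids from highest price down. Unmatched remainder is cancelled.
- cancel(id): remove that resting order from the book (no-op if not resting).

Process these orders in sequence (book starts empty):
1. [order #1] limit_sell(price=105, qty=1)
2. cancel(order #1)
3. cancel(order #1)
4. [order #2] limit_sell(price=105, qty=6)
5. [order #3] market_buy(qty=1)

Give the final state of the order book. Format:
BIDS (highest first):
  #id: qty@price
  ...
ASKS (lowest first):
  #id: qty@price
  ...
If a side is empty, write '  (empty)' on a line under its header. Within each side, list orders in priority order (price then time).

After op 1 [order #1] limit_sell(price=105, qty=1): fills=none; bids=[-] asks=[#1:1@105]
After op 2 cancel(order #1): fills=none; bids=[-] asks=[-]
After op 3 cancel(order #1): fills=none; bids=[-] asks=[-]
After op 4 [order #2] limit_sell(price=105, qty=6): fills=none; bids=[-] asks=[#2:6@105]
After op 5 [order #3] market_buy(qty=1): fills=#3x#2:1@105; bids=[-] asks=[#2:5@105]

Answer: BIDS (highest first):
  (empty)
ASKS (lowest first):
  #2: 5@105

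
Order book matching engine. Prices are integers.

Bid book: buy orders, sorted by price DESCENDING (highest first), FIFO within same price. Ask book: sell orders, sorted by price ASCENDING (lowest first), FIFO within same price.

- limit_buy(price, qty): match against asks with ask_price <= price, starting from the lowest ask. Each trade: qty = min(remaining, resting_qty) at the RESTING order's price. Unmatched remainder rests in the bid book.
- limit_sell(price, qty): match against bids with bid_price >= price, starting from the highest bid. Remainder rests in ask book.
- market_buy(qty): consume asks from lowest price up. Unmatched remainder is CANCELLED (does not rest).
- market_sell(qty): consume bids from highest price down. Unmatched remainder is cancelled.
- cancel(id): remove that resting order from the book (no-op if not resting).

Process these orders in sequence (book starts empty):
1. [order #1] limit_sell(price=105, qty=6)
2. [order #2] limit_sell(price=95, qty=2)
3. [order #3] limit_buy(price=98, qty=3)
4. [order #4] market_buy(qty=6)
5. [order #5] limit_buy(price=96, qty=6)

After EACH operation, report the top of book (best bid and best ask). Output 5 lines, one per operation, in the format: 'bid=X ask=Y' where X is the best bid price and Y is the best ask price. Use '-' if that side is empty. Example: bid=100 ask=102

After op 1 [order #1] limit_sell(price=105, qty=6): fills=none; bids=[-] asks=[#1:6@105]
After op 2 [order #2] limit_sell(price=95, qty=2): fills=none; bids=[-] asks=[#2:2@95 #1:6@105]
After op 3 [order #3] limit_buy(price=98, qty=3): fills=#3x#2:2@95; bids=[#3:1@98] asks=[#1:6@105]
After op 4 [order #4] market_buy(qty=6): fills=#4x#1:6@105; bids=[#3:1@98] asks=[-]
After op 5 [order #5] limit_buy(price=96, qty=6): fills=none; bids=[#3:1@98 #5:6@96] asks=[-]

Answer: bid=- ask=105
bid=- ask=95
bid=98 ask=105
bid=98 ask=-
bid=98 ask=-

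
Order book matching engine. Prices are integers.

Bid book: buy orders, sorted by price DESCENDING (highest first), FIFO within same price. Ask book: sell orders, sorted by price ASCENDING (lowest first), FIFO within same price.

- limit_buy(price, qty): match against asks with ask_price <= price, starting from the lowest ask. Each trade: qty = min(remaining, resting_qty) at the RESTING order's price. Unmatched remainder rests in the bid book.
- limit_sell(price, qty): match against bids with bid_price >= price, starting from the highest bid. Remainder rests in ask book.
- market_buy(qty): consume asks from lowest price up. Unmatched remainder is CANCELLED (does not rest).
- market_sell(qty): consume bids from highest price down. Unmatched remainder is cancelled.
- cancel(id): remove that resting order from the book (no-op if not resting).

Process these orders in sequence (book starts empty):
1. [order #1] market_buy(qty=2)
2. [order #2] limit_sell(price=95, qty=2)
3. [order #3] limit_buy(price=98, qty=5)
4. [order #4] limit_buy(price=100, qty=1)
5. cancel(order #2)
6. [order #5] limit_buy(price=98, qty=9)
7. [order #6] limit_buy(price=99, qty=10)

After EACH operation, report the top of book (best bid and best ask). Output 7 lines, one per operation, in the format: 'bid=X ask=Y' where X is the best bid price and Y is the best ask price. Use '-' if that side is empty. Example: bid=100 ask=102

Answer: bid=- ask=-
bid=- ask=95
bid=98 ask=-
bid=100 ask=-
bid=100 ask=-
bid=100 ask=-
bid=100 ask=-

Derivation:
After op 1 [order #1] market_buy(qty=2): fills=none; bids=[-] asks=[-]
After op 2 [order #2] limit_sell(price=95, qty=2): fills=none; bids=[-] asks=[#2:2@95]
After op 3 [order #3] limit_buy(price=98, qty=5): fills=#3x#2:2@95; bids=[#3:3@98] asks=[-]
After op 4 [order #4] limit_buy(price=100, qty=1): fills=none; bids=[#4:1@100 #3:3@98] asks=[-]
After op 5 cancel(order #2): fills=none; bids=[#4:1@100 #3:3@98] asks=[-]
After op 6 [order #5] limit_buy(price=98, qty=9): fills=none; bids=[#4:1@100 #3:3@98 #5:9@98] asks=[-]
After op 7 [order #6] limit_buy(price=99, qty=10): fills=none; bids=[#4:1@100 #6:10@99 #3:3@98 #5:9@98] asks=[-]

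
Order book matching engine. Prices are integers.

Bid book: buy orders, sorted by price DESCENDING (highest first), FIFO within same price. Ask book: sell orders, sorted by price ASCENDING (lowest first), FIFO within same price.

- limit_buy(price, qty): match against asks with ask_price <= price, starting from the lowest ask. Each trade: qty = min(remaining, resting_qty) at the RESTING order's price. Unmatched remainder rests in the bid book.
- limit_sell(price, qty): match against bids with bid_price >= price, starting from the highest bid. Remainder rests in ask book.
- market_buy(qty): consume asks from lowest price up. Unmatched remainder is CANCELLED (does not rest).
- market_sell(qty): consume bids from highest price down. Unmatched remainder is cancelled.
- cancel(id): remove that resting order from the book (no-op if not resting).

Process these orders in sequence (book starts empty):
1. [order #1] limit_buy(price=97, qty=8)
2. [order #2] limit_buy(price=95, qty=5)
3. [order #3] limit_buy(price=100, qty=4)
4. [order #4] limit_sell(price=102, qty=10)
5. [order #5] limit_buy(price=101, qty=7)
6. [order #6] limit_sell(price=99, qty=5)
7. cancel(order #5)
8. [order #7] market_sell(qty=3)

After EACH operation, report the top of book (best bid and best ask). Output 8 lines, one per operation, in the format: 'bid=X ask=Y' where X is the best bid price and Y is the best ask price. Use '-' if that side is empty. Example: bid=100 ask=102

Answer: bid=97 ask=-
bid=97 ask=-
bid=100 ask=-
bid=100 ask=102
bid=101 ask=102
bid=101 ask=102
bid=100 ask=102
bid=100 ask=102

Derivation:
After op 1 [order #1] limit_buy(price=97, qty=8): fills=none; bids=[#1:8@97] asks=[-]
After op 2 [order #2] limit_buy(price=95, qty=5): fills=none; bids=[#1:8@97 #2:5@95] asks=[-]
After op 3 [order #3] limit_buy(price=100, qty=4): fills=none; bids=[#3:4@100 #1:8@97 #2:5@95] asks=[-]
After op 4 [order #4] limit_sell(price=102, qty=10): fills=none; bids=[#3:4@100 #1:8@97 #2:5@95] asks=[#4:10@102]
After op 5 [order #5] limit_buy(price=101, qty=7): fills=none; bids=[#5:7@101 #3:4@100 #1:8@97 #2:5@95] asks=[#4:10@102]
After op 6 [order #6] limit_sell(price=99, qty=5): fills=#5x#6:5@101; bids=[#5:2@101 #3:4@100 #1:8@97 #2:5@95] asks=[#4:10@102]
After op 7 cancel(order #5): fills=none; bids=[#3:4@100 #1:8@97 #2:5@95] asks=[#4:10@102]
After op 8 [order #7] market_sell(qty=3): fills=#3x#7:3@100; bids=[#3:1@100 #1:8@97 #2:5@95] asks=[#4:10@102]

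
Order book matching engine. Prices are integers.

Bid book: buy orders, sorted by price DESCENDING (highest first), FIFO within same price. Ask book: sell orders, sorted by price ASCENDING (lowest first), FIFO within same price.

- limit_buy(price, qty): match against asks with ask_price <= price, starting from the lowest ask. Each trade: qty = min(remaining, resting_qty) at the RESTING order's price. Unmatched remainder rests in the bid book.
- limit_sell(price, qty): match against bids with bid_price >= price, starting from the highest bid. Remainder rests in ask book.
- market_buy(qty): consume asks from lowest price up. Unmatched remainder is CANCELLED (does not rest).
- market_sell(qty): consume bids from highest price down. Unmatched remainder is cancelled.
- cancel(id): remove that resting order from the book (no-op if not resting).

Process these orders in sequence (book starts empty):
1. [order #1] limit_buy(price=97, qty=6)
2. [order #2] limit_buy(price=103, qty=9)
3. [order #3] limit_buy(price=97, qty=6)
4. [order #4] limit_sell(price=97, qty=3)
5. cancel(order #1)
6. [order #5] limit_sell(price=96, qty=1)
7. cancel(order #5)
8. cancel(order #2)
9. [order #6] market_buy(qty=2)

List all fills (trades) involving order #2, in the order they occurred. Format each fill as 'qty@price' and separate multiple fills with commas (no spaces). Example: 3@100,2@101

After op 1 [order #1] limit_buy(price=97, qty=6): fills=none; bids=[#1:6@97] asks=[-]
After op 2 [order #2] limit_buy(price=103, qty=9): fills=none; bids=[#2:9@103 #1:6@97] asks=[-]
After op 3 [order #3] limit_buy(price=97, qty=6): fills=none; bids=[#2:9@103 #1:6@97 #3:6@97] asks=[-]
After op 4 [order #4] limit_sell(price=97, qty=3): fills=#2x#4:3@103; bids=[#2:6@103 #1:6@97 #3:6@97] asks=[-]
After op 5 cancel(order #1): fills=none; bids=[#2:6@103 #3:6@97] asks=[-]
After op 6 [order #5] limit_sell(price=96, qty=1): fills=#2x#5:1@103; bids=[#2:5@103 #3:6@97] asks=[-]
After op 7 cancel(order #5): fills=none; bids=[#2:5@103 #3:6@97] asks=[-]
After op 8 cancel(order #2): fills=none; bids=[#3:6@97] asks=[-]
After op 9 [order #6] market_buy(qty=2): fills=none; bids=[#3:6@97] asks=[-]

Answer: 3@103,1@103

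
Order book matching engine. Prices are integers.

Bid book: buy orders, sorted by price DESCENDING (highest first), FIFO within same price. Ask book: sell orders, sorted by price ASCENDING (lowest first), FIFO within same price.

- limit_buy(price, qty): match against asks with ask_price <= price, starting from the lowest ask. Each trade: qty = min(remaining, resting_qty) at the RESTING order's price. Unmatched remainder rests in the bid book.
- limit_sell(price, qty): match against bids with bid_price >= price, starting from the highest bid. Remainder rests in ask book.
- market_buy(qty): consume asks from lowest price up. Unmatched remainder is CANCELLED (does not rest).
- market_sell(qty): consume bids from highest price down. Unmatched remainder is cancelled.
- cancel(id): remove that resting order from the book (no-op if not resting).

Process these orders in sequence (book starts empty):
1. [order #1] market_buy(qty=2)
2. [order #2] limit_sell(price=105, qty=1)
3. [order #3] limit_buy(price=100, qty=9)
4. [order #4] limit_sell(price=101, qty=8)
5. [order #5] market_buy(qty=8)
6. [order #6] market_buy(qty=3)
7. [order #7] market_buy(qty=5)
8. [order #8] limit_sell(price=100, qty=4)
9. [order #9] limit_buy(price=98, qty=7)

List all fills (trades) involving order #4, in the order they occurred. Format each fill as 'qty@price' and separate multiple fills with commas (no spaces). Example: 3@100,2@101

Answer: 8@101

Derivation:
After op 1 [order #1] market_buy(qty=2): fills=none; bids=[-] asks=[-]
After op 2 [order #2] limit_sell(price=105, qty=1): fills=none; bids=[-] asks=[#2:1@105]
After op 3 [order #3] limit_buy(price=100, qty=9): fills=none; bids=[#3:9@100] asks=[#2:1@105]
After op 4 [order #4] limit_sell(price=101, qty=8): fills=none; bids=[#3:9@100] asks=[#4:8@101 #2:1@105]
After op 5 [order #5] market_buy(qty=8): fills=#5x#4:8@101; bids=[#3:9@100] asks=[#2:1@105]
After op 6 [order #6] market_buy(qty=3): fills=#6x#2:1@105; bids=[#3:9@100] asks=[-]
After op 7 [order #7] market_buy(qty=5): fills=none; bids=[#3:9@100] asks=[-]
After op 8 [order #8] limit_sell(price=100, qty=4): fills=#3x#8:4@100; bids=[#3:5@100] asks=[-]
After op 9 [order #9] limit_buy(price=98, qty=7): fills=none; bids=[#3:5@100 #9:7@98] asks=[-]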